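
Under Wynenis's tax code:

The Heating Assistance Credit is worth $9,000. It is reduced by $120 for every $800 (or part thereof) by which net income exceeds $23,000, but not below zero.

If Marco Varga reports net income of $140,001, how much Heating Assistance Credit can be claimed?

Heating Assistance Credit: income exceeds $23,000 by $117,001 → 147 increments × $120 = $17,640 ≥ base, so the credit is $0.

$0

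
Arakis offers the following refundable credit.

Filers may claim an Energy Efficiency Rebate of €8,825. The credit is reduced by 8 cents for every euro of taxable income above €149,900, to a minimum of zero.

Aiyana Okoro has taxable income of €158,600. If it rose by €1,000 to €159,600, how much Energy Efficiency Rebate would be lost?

€80

At €158,600 — 8% of the €8,700 excess over €149,900 is €696; credit = €8,825 − €696 = €8,129.
At €159,600 — 8% of the €9,700 excess over €149,900 is €776; credit = €8,825 − €776 = €8,049.
Lost: €8,129 − €8,049 = €80.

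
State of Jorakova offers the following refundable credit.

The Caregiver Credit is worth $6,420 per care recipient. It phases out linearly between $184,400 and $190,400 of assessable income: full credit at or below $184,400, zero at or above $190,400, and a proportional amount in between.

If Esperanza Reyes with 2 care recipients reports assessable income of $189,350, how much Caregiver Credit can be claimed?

Caregiver Credit: base = 2 × $6,420 = $12,840. $189,350 is $4,950 into a $6,000 phase-out range, leaving 1,050/6,000 of the credit: $12,840 × 1,050/6,000 = $2,247.

$2,247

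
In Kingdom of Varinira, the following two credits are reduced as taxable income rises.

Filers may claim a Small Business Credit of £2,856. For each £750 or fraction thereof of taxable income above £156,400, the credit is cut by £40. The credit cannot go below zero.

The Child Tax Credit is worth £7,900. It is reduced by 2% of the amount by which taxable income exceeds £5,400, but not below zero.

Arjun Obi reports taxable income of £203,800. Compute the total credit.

Small Business Credit: income exceeds £156,400 by £47,400, which is 64 full-or-partial £750 increments; reduction = 64 × £40 = £2,560, leaving £296.
Child Tax Credit: 2% of the £198,400 excess over £5,400 is £3,968; credit = £7,900 − £3,968 = £3,932.
Total: £296 + £3,932 = £4,228.

£4,228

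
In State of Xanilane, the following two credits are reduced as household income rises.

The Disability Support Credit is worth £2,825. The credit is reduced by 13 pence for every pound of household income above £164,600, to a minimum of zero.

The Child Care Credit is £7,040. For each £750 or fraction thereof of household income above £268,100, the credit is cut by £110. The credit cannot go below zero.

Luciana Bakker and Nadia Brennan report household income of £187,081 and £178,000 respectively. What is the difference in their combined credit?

£1,083

Luciana (£187,081): Disability Support Credit: 13% of the £22,481 excess over £164,600 is £2,922.53 ≥ base, so the credit is £0. Child Care Credit: £187,081 is at or below the £268,100 threshold, so the full £7,040 applies. total £0 + £7,040 = £7,040
Nadia (£178,000): Disability Support Credit: 13% of the £13,400 excess over £164,600 is £1,742; credit = £2,825 − £1,742 = £1,083. Child Care Credit: £178,000 is at or below the £268,100 threshold, so the full £7,040 applies. total £1,083 + £7,040 = £8,123
Difference: |£7,040 − £8,123| = £1,083.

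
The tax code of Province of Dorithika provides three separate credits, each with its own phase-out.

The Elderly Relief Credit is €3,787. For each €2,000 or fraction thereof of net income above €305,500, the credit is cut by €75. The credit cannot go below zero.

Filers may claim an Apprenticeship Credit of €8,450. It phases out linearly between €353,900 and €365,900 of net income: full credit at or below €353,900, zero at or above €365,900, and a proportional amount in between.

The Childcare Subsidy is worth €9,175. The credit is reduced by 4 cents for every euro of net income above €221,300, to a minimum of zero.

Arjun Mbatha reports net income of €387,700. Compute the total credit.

Elderly Relief Credit: income exceeds €305,500 by €82,200, which is 42 full-or-partial €2,000 increments; reduction = 42 × €75 = €3,150, leaving €637.
Apprenticeship Credit: €387,700 is at or above €365,900, so the credit is €0.
Childcare Subsidy: 4% of the €166,400 excess over €221,300 is €6,656; credit = €9,175 − €6,656 = €2,519.
Total: €637 + €0 + €2,519 = €3,156.

€3,156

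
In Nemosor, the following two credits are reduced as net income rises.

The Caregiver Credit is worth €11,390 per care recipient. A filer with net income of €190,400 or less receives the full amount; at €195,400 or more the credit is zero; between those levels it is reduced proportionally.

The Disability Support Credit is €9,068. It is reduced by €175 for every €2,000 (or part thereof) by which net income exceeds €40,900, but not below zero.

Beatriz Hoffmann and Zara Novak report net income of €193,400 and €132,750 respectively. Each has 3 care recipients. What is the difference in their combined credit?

Beatriz (€193,400): Caregiver Credit: base = 3 × €11,390 = €34,170. €193,400 is €3,000 into a €5,000 phase-out range, leaving 2,000/5,000 of the credit: €34,170 × 2,000/5,000 = €13,668. Disability Support Credit: income exceeds €40,900 by €152,500 → 77 increments × €175 = €13,475 ≥ base, so the credit is €0. total €13,668 + €0 = €13,668
Zara (€132,750): Caregiver Credit: base = 3 × €11,390 = €34,170. €132,750 is at or below the €190,400 threshold, so the full €34,170 applies. Disability Support Credit: income exceeds €40,900 by €91,850, which is 46 full-or-partial €2,000 increments; reduction = 46 × €175 = €8,050, leaving €1,018. total €34,170 + €1,018 = €35,188
Difference: |€13,668 − €35,188| = €21,520.

€21,520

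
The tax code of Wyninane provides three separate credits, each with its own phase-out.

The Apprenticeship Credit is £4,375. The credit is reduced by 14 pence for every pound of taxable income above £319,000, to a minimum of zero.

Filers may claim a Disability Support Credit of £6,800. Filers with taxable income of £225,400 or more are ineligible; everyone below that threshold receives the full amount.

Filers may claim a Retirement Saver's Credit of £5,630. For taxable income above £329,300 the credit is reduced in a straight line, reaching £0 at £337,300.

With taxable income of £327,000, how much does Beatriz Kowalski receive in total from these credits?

Apprenticeship Credit: 14% of the £8,000 excess over £319,000 is £1,120; credit = £4,375 − £1,120 = £3,255.
Disability Support Credit: £327,000 meets or exceeds the £225,400 cutoff, so the credit is £0.
Retirement Saver's Credit: £327,000 is at or below the £329,300 threshold, so the full £5,630 applies.
Total: £3,255 + £0 + £5,630 = £8,885.

£8,885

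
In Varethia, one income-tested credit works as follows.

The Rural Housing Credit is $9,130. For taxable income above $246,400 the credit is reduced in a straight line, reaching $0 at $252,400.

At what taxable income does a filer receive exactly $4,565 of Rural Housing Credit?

$249,400

$4,565 is 4,565/9,130 of the full $9,130, so 4,565/9,130 of the $6,000 range has been used: income = $246,400 + $6,000 × 4,565/9,130 = $249,400.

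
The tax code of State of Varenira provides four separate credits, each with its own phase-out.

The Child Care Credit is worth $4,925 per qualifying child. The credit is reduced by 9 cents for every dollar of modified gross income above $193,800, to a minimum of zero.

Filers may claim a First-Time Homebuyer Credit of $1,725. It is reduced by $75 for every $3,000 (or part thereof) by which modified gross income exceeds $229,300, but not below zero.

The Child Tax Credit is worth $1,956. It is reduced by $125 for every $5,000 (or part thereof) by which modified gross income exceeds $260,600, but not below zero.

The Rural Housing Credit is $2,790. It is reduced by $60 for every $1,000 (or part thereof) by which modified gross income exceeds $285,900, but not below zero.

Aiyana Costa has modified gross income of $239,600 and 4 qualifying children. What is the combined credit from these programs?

Child Care Credit: base = 4 × $4,925 = $19,700. 9% of the $45,800 excess over $193,800 is $4,122; credit = $19,700 − $4,122 = $15,578.
First-Time Homebuyer Credit: income exceeds $229,300 by $10,300, which is 4 full-or-partial $3,000 increments; reduction = 4 × $75 = $300, leaving $1,425.
Child Tax Credit: $239,600 is at or below the $260,600 threshold, so the full $1,956 applies.
Rural Housing Credit: $239,600 is at or below the $285,900 threshold, so the full $2,790 applies.
Total: $15,578 + $1,425 + $1,956 + $2,790 = $21,749.

$21,749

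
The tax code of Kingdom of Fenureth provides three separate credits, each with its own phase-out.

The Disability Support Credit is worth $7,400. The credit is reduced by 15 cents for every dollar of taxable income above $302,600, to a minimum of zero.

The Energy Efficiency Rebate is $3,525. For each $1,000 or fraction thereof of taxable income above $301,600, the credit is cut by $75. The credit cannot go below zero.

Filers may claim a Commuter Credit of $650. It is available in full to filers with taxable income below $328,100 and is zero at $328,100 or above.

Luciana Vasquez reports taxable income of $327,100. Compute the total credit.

Disability Support Credit: 15% of the $24,500 excess over $302,600 is $3,675; credit = $7,400 − $3,675 = $3,725.
Energy Efficiency Rebate: income exceeds $301,600 by $25,500, which is 26 full-or-partial $1,000 increments; reduction = 26 × $75 = $1,950, leaving $1,575.
Commuter Credit: $327,100 is below the $328,100 cutoff, so the full $650 applies.
Total: $3,725 + $1,575 + $650 = $5,950.

$5,950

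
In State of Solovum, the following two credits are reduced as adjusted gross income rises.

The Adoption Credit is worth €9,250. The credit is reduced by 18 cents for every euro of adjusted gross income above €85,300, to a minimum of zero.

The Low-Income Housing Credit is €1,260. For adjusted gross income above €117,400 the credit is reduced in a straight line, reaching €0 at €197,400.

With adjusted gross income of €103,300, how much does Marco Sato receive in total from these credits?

Adoption Credit: 18% of the €18,000 excess over €85,300 is €3,240; credit = €9,250 − €3,240 = €6,010.
Low-Income Housing Credit: €103,300 is at or below the €117,400 threshold, so the full €1,260 applies.
Total: €6,010 + €1,260 = €7,270.

€7,270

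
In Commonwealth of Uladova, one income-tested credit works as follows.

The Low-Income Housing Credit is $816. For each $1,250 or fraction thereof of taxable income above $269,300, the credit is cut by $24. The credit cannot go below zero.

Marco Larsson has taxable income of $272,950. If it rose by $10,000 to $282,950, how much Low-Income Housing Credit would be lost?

At $272,950 — income exceeds $269,300 by $3,650, which is 3 full-or-partial $1,250 increments; reduction = 3 × $24 = $72, leaving $744.
At $282,950 — income exceeds $269,300 by $13,650, which is 11 full-or-partial $1,250 increments; reduction = 11 × $24 = $264, leaving $552.
Lost: $744 − $552 = $192.

$192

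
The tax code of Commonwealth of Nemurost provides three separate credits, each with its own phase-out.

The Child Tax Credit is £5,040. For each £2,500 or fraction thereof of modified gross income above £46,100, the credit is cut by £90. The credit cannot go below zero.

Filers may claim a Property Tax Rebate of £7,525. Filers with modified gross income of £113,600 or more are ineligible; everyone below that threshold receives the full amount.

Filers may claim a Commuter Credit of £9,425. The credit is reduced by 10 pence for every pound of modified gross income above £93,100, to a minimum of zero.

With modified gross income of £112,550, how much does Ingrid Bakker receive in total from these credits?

Child Tax Credit: income exceeds £46,100 by £66,450, which is 27 full-or-partial £2,500 increments; reduction = 27 × £90 = £2,430, leaving £2,610.
Property Tax Rebate: £112,550 is below the £113,600 cutoff, so the full £7,525 applies.
Commuter Credit: 10% of the £19,450 excess over £93,100 is £1,945; credit = £9,425 − £1,945 = £7,480.
Total: £2,610 + £7,525 + £7,480 = £17,615.

£17,615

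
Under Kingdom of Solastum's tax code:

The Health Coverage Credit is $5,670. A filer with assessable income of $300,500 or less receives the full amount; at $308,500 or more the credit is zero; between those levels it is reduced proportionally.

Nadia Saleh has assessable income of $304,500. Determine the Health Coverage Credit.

Health Coverage Credit: $304,500 is $4,000 into a $8,000 phase-out range, leaving 4,000/8,000 of the credit: $5,670 × 4,000/8,000 = $2,835.

$2,835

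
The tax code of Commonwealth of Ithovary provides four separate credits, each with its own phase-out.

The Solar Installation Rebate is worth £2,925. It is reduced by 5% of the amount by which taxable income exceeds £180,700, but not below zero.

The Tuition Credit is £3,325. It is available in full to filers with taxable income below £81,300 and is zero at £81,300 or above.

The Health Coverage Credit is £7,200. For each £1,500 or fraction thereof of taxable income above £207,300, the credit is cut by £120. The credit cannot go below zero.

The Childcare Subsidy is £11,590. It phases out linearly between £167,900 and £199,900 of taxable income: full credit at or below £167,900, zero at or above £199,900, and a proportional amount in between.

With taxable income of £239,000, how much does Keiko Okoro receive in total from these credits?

Solar Installation Rebate: 5% of the £58,300 excess over £180,700 is £2,915; credit = £2,925 − £2,915 = £10.
Tuition Credit: £239,000 meets or exceeds the £81,300 cutoff, so the credit is £0.
Health Coverage Credit: income exceeds £207,300 by £31,700, which is 22 full-or-partial £1,500 increments; reduction = 22 × £120 = £2,640, leaving £4,560.
Childcare Subsidy: £239,000 is at or above £199,900, so the credit is £0.
Total: £10 + £0 + £4,560 + £0 = £4,570.

£4,570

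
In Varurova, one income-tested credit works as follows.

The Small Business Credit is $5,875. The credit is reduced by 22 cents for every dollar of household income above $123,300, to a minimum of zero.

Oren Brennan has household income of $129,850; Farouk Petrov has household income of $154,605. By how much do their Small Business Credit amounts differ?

Oren ($129,850): Small Business Credit: 22% of the $6,550 excess over $123,300 is $1,441; credit = $5,875 − $1,441 = $4,434.
Farouk ($154,605): Small Business Credit: 22% of the $31,305 excess over $123,300 is $6,887.10 ≥ base, so the credit is $0.
Difference: |$4,434 − $0| = $4,434.

$4,434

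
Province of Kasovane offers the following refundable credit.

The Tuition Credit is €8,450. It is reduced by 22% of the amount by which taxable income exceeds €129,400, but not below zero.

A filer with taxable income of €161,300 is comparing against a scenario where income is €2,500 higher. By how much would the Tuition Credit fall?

€550

At €161,300 — 22% of the €31,900 excess over €129,400 is €7,018; credit = €8,450 − €7,018 = €1,432.
At €163,800 — 22% of the €34,400 excess over €129,400 is €7,568; credit = €8,450 − €7,568 = €882.
Lost: €1,432 − €882 = €550.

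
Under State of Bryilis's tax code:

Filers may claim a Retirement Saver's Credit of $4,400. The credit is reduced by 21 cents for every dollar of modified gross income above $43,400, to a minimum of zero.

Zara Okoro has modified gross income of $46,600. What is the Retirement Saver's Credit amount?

$3,728

Retirement Saver's Credit: 21% of the $3,200 excess over $43,400 is $672; credit = $4,400 − $672 = $3,728.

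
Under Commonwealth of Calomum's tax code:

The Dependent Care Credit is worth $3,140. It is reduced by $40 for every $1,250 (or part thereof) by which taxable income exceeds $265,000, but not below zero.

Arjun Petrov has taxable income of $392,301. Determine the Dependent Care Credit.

Dependent Care Credit: income exceeds $265,000 by $127,301 → 102 increments × $40 = $4,080 ≥ base, so the credit is $0.

$0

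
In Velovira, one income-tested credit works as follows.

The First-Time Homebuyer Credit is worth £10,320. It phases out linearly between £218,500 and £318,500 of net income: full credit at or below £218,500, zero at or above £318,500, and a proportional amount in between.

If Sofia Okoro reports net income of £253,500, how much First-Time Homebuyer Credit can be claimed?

£6,708

First-Time Homebuyer Credit: £253,500 is £35,000 into a £100,000 phase-out range, leaving 65,000/100,000 of the credit: £10,320 × 65,000/100,000 = £6,708.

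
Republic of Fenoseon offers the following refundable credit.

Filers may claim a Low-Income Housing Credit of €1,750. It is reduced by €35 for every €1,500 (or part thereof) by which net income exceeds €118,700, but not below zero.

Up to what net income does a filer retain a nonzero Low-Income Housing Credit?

After 49 increments the reduction is 49 × €35 = €1,715, leaving €35; one more increment wipes it out. Increment 49 ends at excess 49 × €1,500 = €73,500, so the highest qualifying income is €118,700 + €73,500 = €192,200.

€192,200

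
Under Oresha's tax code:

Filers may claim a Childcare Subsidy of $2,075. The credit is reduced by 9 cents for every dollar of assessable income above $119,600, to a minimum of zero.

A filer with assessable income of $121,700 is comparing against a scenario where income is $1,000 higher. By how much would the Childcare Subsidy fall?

At $121,700 — 9% of the $2,100 excess over $119,600 is $189; credit = $2,075 − $189 = $1,886.
At $122,700 — 9% of the $3,100 excess over $119,600 is $279; credit = $2,075 − $279 = $1,796.
Lost: $1,886 − $1,796 = $90.

$90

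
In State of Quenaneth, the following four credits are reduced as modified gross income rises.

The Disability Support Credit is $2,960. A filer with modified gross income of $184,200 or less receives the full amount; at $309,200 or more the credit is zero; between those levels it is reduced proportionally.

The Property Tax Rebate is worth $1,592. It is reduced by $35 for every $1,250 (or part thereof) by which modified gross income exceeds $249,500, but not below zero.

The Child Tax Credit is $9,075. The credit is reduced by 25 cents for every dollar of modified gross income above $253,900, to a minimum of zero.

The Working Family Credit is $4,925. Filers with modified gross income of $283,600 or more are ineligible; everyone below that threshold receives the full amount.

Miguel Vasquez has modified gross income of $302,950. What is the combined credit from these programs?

$235

Disability Support Credit: $302,950 is $118,750 into a $125,000 phase-out range, leaving 6,250/125,000 of the credit: $2,960 × 6,250/125,000 = $148.
Property Tax Rebate: income exceeds $249,500 by $53,450, which is 43 full-or-partial $1,250 increments; reduction = 43 × $35 = $1,505, leaving $87.
Child Tax Credit: 25% of the $49,050 excess over $253,900 is $12,262.50 ≥ base, so the credit is $0.
Working Family Credit: $302,950 meets or exceeds the $283,600 cutoff, so the credit is $0.
Total: $148 + $87 + $0 + $0 = $235.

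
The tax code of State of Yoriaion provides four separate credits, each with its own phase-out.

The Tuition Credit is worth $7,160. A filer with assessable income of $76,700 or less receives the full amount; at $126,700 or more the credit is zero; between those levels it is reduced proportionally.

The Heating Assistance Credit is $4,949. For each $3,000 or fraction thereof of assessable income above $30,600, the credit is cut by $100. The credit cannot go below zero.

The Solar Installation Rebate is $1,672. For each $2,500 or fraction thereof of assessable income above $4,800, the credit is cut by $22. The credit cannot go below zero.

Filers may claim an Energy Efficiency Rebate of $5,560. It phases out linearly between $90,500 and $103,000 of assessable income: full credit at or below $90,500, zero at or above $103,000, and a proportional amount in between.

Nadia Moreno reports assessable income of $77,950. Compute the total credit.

Tuition Credit: $77,950 is $1,250 into a $50,000 phase-out range, leaving 48,750/50,000 of the credit: $7,160 × 48,750/50,000 = $6,981.
Heating Assistance Credit: income exceeds $30,600 by $47,350, which is 16 full-or-partial $3,000 increments; reduction = 16 × $100 = $1,600, leaving $3,349.
Solar Installation Rebate: income exceeds $4,800 by $73,150, which is 30 full-or-partial $2,500 increments; reduction = 30 × $22 = $660, leaving $1,012.
Energy Efficiency Rebate: $77,950 is at or below the $90,500 threshold, so the full $5,560 applies.
Total: $6,981 + $3,349 + $1,012 + $5,560 = $16,902.

$16,902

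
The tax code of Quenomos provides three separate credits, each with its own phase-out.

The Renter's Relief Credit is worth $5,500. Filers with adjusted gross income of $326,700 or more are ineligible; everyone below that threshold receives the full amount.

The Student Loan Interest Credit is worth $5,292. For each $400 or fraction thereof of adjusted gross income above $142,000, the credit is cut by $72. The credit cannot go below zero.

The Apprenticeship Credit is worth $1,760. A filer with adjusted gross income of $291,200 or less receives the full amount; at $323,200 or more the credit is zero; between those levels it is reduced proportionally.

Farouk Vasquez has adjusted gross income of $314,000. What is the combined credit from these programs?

Renter's Relief Credit: $314,000 is below the $326,700 cutoff, so the full $5,500 applies.
Student Loan Interest Credit: income exceeds $142,000 by $172,000 → 430 increments × $72 = $30,960 ≥ base, so the credit is $0.
Apprenticeship Credit: $314,000 is $22,800 into a $32,000 phase-out range, leaving 9,200/32,000 of the credit: $1,760 × 9,200/32,000 = $506.
Total: $5,500 + $0 + $506 = $6,006.

$6,006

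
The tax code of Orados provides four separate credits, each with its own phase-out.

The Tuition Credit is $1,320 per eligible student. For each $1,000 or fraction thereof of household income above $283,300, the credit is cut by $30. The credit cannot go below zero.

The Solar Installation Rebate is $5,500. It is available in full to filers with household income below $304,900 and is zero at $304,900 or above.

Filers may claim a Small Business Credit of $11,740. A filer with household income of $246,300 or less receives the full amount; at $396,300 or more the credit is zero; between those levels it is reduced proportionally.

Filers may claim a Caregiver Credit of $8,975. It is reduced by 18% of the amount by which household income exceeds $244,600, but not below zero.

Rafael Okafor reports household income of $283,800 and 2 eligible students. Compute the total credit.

$18,834

Tuition Credit: base = 2 × $1,320 = $2,640. income exceeds $283,300 by $500, which is 1 full-or-partial $1,000 increment; reduction = 1 × $30 = $30, leaving $2,610.
Solar Installation Rebate: $283,800 is below the $304,900 cutoff, so the full $5,500 applies.
Small Business Credit: $283,800 is $37,500 into a $150,000 phase-out range, leaving 112,500/150,000 of the credit: $11,740 × 112,500/150,000 = $8,805.
Caregiver Credit: 18% of the $39,200 excess over $244,600 is $7,056; credit = $8,975 − $7,056 = $1,919.
Total: $2,610 + $5,500 + $8,805 + $1,919 = $18,834.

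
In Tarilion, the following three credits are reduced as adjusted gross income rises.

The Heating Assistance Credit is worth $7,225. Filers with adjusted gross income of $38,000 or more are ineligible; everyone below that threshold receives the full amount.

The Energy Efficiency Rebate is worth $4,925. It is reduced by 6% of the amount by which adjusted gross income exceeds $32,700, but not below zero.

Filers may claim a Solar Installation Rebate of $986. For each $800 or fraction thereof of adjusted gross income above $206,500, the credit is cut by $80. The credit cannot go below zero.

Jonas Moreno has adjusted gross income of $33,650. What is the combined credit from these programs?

Heating Assistance Credit: $33,650 is below the $38,000 cutoff, so the full $7,225 applies.
Energy Efficiency Rebate: 6% of the $950 excess over $32,700 is $57; credit = $4,925 − $57 = $4,868.
Solar Installation Rebate: $33,650 is at or below the $206,500 threshold, so the full $986 applies.
Total: $7,225 + $4,868 + $986 = $13,079.

$13,079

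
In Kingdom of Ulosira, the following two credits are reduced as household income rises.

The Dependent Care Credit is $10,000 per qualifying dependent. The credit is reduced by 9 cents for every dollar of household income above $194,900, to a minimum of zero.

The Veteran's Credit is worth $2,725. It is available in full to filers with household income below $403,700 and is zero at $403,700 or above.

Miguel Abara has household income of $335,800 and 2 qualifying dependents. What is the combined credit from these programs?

$10,044

Dependent Care Credit: base = 2 × $10,000 = $20,000. 9% of the $140,900 excess over $194,900 is $12,681; credit = $20,000 − $12,681 = $7,319.
Veteran's Credit: $335,800 is below the $403,700 cutoff, so the full $2,725 applies.
Total: $7,319 + $2,725 = $10,044.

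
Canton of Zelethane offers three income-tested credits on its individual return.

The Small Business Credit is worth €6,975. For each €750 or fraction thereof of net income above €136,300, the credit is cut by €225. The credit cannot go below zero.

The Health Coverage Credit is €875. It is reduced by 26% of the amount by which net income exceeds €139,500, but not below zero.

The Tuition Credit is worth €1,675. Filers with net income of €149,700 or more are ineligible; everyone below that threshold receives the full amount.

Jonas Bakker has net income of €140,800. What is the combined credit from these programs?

Small Business Credit: income exceeds €136,300 by €4,500, which is 6 full-or-partial €750 increments; reduction = 6 × €225 = €1,350, leaving €5,625.
Health Coverage Credit: 26% of the €1,300 excess over €139,500 is €338; credit = €875 − €338 = €537.
Tuition Credit: €140,800 is below the €149,700 cutoff, so the full €1,675 applies.
Total: €5,625 + €537 + €1,675 = €7,837.

€7,837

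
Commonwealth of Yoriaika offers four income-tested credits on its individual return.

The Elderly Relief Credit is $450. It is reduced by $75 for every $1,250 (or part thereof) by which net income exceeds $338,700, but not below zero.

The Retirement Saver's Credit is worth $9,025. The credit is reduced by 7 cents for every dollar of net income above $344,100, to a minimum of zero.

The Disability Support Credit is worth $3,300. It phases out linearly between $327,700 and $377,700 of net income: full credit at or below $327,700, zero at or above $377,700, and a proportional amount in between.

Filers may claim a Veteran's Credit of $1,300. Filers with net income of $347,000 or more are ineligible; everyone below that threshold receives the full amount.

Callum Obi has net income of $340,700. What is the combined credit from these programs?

Elderly Relief Credit: income exceeds $338,700 by $2,000, which is 2 full-or-partial $1,250 increments; reduction = 2 × $75 = $150, leaving $300.
Retirement Saver's Credit: $340,700 is at or below the $344,100 threshold, so the full $9,025 applies.
Disability Support Credit: $340,700 is $13,000 into a $50,000 phase-out range, leaving 37,000/50,000 of the credit: $3,300 × 37,000/50,000 = $2,442.
Veteran's Credit: $340,700 is below the $347,000 cutoff, so the full $1,300 applies.
Total: $300 + $9,025 + $2,442 + $1,300 = $13,067.

$13,067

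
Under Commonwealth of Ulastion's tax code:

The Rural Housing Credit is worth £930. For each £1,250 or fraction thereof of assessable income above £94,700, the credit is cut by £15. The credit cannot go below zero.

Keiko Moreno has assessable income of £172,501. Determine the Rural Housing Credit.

£0

Rural Housing Credit: income exceeds £94,700 by £77,801 → 63 increments × £15 = £945 ≥ base, so the credit is £0.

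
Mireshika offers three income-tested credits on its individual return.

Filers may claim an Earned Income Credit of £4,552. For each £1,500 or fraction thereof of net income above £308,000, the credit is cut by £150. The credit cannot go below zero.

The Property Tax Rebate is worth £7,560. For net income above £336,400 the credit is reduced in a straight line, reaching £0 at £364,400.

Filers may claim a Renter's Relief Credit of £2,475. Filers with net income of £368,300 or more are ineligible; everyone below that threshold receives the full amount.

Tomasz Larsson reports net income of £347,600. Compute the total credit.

£7,513

Earned Income Credit: income exceeds £308,000 by £39,600, which is 27 full-or-partial £1,500 increments; reduction = 27 × £150 = £4,050, leaving £502.
Property Tax Rebate: £347,600 is £11,200 into a £28,000 phase-out range, leaving 16,800/28,000 of the credit: £7,560 × 16,800/28,000 = £4,536.
Renter's Relief Credit: £347,600 is below the £368,300 cutoff, so the full £2,475 applies.
Total: £502 + £4,536 + £2,475 = £7,513.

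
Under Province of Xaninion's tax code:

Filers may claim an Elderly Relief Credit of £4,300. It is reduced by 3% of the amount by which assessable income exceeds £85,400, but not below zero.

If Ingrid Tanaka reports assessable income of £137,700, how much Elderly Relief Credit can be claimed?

Elderly Relief Credit: 3% of the £52,300 excess over £85,400 is £1,569; credit = £4,300 − £1,569 = £2,731.

£2,731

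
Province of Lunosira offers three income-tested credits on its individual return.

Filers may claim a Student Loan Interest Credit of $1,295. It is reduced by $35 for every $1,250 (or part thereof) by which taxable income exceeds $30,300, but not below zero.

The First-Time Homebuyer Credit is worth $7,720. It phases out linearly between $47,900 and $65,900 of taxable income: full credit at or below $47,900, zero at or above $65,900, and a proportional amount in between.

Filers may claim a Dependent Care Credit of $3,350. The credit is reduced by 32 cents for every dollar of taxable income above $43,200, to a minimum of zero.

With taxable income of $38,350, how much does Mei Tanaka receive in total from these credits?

$12,120

Student Loan Interest Credit: income exceeds $30,300 by $8,050, which is 7 full-or-partial $1,250 increments; reduction = 7 × $35 = $245, leaving $1,050.
First-Time Homebuyer Credit: $38,350 is at or below the $47,900 threshold, so the full $7,720 applies.
Dependent Care Credit: $38,350 is at or below the $43,200 threshold, so the full $3,350 applies.
Total: $1,050 + $7,720 + $3,350 = $12,120.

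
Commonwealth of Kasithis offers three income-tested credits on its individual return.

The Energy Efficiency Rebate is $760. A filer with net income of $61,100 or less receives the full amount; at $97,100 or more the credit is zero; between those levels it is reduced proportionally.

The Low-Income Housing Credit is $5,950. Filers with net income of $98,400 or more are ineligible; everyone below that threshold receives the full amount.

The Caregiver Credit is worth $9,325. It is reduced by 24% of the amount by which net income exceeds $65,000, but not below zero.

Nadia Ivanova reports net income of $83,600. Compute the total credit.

$11,096

Energy Efficiency Rebate: $83,600 is $22,500 into a $36,000 phase-out range, leaving 13,500/36,000 of the credit: $760 × 13,500/36,000 = $285.
Low-Income Housing Credit: $83,600 is below the $98,400 cutoff, so the full $5,950 applies.
Caregiver Credit: 24% of the $18,600 excess over $65,000 is $4,464; credit = $9,325 − $4,464 = $4,861.
Total: $285 + $5,950 + $4,861 = $11,096.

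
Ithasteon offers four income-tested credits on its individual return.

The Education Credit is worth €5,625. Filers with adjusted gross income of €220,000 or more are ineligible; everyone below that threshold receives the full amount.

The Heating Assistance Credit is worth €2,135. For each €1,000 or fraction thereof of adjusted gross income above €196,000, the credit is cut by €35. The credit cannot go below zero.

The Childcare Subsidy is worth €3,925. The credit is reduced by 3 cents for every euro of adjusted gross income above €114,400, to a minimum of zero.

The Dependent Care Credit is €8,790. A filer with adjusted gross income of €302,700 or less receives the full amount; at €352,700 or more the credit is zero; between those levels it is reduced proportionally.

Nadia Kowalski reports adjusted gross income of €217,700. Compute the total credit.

Education Credit: €217,700 is below the €220,000 cutoff, so the full €5,625 applies.
Heating Assistance Credit: income exceeds €196,000 by €21,700, which is 22 full-or-partial €1,000 increments; reduction = 22 × €35 = €770, leaving €1,365.
Childcare Subsidy: 3% of the €103,300 excess over €114,400 is €3,099; credit = €3,925 − €3,099 = €826.
Dependent Care Credit: €217,700 is at or below the €302,700 threshold, so the full €8,790 applies.
Total: €5,625 + €1,365 + €826 + €8,790 = €16,606.

€16,606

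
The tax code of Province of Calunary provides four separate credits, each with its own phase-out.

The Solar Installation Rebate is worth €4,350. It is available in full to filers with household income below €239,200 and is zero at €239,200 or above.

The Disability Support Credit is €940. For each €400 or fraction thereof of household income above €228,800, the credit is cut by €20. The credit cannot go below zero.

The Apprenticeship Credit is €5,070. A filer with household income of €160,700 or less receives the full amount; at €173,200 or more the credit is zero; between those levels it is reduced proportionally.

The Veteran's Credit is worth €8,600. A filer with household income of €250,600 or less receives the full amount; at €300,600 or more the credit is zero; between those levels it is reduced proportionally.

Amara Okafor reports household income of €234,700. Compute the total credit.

Solar Installation Rebate: €234,700 is below the €239,200 cutoff, so the full €4,350 applies.
Disability Support Credit: income exceeds €228,800 by €5,900, which is 15 full-or-partial €400 increments; reduction = 15 × €20 = €300, leaving €640.
Apprenticeship Credit: €234,700 is at or above €173,200, so the credit is €0.
Veteran's Credit: €234,700 is at or below the €250,600 threshold, so the full €8,600 applies.
Total: €4,350 + €640 + €0 + €8,600 = €13,590.

€13,590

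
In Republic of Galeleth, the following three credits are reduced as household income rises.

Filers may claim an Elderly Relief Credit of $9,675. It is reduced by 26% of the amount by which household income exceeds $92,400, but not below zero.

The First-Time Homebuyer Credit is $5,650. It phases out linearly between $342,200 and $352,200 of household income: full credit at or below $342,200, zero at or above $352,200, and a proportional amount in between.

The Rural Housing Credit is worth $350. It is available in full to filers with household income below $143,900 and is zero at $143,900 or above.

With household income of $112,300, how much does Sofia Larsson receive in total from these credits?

Elderly Relief Credit: 26% of the $19,900 excess over $92,400 is $5,174; credit = $9,675 − $5,174 = $4,501.
First-Time Homebuyer Credit: $112,300 is at or below the $342,200 threshold, so the full $5,650 applies.
Rural Housing Credit: $112,300 is below the $143,900 cutoff, so the full $350 applies.
Total: $4,501 + $5,650 + $350 = $10,501.

$10,501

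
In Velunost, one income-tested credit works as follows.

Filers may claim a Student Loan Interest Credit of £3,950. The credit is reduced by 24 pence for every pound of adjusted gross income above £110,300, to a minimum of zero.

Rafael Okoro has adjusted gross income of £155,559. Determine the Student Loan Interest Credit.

£0

Student Loan Interest Credit: 24% of the £45,259 excess over £110,300 is £10,862.16 ≥ base, so the credit is £0.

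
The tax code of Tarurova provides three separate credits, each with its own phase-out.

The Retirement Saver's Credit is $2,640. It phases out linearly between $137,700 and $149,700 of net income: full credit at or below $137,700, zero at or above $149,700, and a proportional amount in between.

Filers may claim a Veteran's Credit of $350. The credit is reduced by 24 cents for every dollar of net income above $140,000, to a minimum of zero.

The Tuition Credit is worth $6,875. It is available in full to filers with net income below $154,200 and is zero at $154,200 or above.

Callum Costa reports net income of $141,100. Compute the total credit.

Retirement Saver's Credit: $141,100 is $3,400 into a $12,000 phase-out range, leaving 8,600/12,000 of the credit: $2,640 × 8,600/12,000 = $1,892.
Veteran's Credit: 24% of the $1,100 excess over $140,000 is $264; credit = $350 − $264 = $86.
Tuition Credit: $141,100 is below the $154,200 cutoff, so the full $6,875 applies.
Total: $1,892 + $86 + $6,875 = $8,853.

$8,853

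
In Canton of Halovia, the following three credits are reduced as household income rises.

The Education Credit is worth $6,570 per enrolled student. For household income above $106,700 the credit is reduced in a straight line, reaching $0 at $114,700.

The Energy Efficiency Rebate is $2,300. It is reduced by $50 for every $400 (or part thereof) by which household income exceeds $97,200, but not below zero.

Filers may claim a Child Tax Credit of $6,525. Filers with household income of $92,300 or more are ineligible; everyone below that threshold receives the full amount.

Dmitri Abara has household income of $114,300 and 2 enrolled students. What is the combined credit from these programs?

Education Credit: base = 2 × $6,570 = $13,140. $114,300 is $7,600 into a $8,000 phase-out range, leaving 400/8,000 of the credit: $13,140 × 400/8,000 = $657.
Energy Efficiency Rebate: income exceeds $97,200 by $17,100, which is 43 full-or-partial $400 increments; reduction = 43 × $50 = $2,150, leaving $150.
Child Tax Credit: $114,300 meets or exceeds the $92,300 cutoff, so the credit is $0.
Total: $657 + $150 + $0 = $807.

$807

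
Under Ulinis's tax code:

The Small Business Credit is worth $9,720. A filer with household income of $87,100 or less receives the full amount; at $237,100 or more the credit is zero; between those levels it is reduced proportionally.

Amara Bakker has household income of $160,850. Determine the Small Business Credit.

$4,941

Small Business Credit: $160,850 is $73,750 into a $150,000 phase-out range, leaving 76,250/150,000 of the credit: $9,720 × 76,250/150,000 = $4,941.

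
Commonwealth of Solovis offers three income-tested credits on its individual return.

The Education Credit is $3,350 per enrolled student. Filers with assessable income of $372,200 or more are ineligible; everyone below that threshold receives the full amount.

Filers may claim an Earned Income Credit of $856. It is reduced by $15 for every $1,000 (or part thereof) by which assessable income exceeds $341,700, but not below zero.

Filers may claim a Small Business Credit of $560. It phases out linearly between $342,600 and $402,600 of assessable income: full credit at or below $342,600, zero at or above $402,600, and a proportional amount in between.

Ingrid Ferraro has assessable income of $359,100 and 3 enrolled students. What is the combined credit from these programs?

Education Credit: base = 3 × $3,350 = $10,050. $359,100 is below the $372,200 cutoff, so the full $10,050 applies.
Earned Income Credit: income exceeds $341,700 by $17,400, which is 18 full-or-partial $1,000 increments; reduction = 18 × $15 = $270, leaving $586.
Small Business Credit: $359,100 is $16,500 into a $60,000 phase-out range, leaving 43,500/60,000 of the credit: $560 × 43,500/60,000 = $406.
Total: $10,050 + $586 + $406 = $11,042.

$11,042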